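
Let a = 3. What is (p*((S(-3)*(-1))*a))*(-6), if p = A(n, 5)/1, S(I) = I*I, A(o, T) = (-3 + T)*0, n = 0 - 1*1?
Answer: 0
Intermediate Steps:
n = -1 (n = 0 - 1 = -1)
A(o, T) = 0
S(I) = I²
p = 0 (p = 0/1 = 0*1 = 0)
(p*((S(-3)*(-1))*a))*(-6) = (0*(((-3)²*(-1))*3))*(-6) = (0*((9*(-1))*3))*(-6) = (0*(-9*3))*(-6) = (0*(-27))*(-6) = 0*(-6) = 0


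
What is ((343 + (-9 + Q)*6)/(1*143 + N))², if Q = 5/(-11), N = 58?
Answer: 2209/1089 ≈ 2.0285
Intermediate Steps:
Q = -5/11 (Q = 5*(-1/11) = -5/11 ≈ -0.45455)
((343 + (-9 + Q)*6)/(1*143 + N))² = ((343 + (-9 - 5/11)*6)/(1*143 + 58))² = ((343 - 104/11*6)/(143 + 58))² = ((343 - 624/11)/201)² = ((3149/11)*(1/201))² = (47/33)² = 2209/1089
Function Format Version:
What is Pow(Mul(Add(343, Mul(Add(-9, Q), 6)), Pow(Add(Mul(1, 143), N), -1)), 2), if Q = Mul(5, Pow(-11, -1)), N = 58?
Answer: Rational(2209, 1089) ≈ 2.0285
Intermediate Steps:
Q = Rational(-5, 11) (Q = Mul(5, Rational(-1, 11)) = Rational(-5, 11) ≈ -0.45455)
Pow(Mul(Add(343, Mul(Add(-9, Q), 6)), Pow(Add(Mul(1, 143), N), -1)), 2) = Pow(Mul(Add(343, Mul(Add(-9, Rational(-5, 11)), 6)), Pow(Add(Mul(1, 143), 58), -1)), 2) = Pow(Mul(Add(343, Mul(Rational(-104, 11), 6)), Pow(Add(143, 58), -1)), 2) = Pow(Mul(Add(343, Rational(-624, 11)), Pow(201, -1)), 2) = Pow(Mul(Rational(3149, 11), Rational(1, 201)), 2) = Pow(Rational(47, 33), 2) = Rational(2209, 1089)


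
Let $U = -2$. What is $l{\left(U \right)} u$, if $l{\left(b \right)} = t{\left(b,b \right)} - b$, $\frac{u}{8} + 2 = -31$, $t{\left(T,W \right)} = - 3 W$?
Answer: $-2112$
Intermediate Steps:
$u = -264$ ($u = -16 + 8 \left(-31\right) = -16 - 248 = -264$)
$l{\left(b \right)} = - 4 b$ ($l{\left(b \right)} = - 3 b - b = - 4 b$)
$l{\left(U \right)} u = \left(-4\right) \left(-2\right) \left(-264\right) = 8 \left(-264\right) = -2112$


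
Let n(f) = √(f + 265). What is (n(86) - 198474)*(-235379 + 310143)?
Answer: -14838710136 + 224292*√39 ≈ -1.4837e+10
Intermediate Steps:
n(f) = √(265 + f)
(n(86) - 198474)*(-235379 + 310143) = (√(265 + 86) - 198474)*(-235379 + 310143) = (√351 - 198474)*74764 = (3*√39 - 198474)*74764 = (-198474 + 3*√39)*74764 = -14838710136 + 224292*√39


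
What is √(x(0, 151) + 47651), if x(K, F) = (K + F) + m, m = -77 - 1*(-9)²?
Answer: 2*√11911 ≈ 218.28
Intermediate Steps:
m = -158 (m = -77 - 1*81 = -77 - 81 = -158)
x(K, F) = -158 + F + K (x(K, F) = (K + F) - 158 = (F + K) - 158 = -158 + F + K)
√(x(0, 151) + 47651) = √((-158 + 151 + 0) + 47651) = √(-7 + 47651) = √47644 = 2*√11911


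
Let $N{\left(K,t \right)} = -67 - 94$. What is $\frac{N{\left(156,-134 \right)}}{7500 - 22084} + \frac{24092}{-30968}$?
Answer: $- \frac{43296485}{56454664} \approx -0.76692$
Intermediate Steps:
$N{\left(K,t \right)} = -161$ ($N{\left(K,t \right)} = -67 - 94 = -161$)
$\frac{N{\left(156,-134 \right)}}{7500 - 22084} + \frac{24092}{-30968} = - \frac{161}{7500 - 22084} + \frac{24092}{-30968} = - \frac{161}{-14584} + 24092 \left(- \frac{1}{30968}\right) = \left(-161\right) \left(- \frac{1}{14584}\right) - \frac{6023}{7742} = \frac{161}{14584} - \frac{6023}{7742} = - \frac{43296485}{56454664}$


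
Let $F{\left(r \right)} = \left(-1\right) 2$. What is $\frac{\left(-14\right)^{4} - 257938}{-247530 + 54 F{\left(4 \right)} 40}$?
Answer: $\frac{36587}{41975} \approx 0.87164$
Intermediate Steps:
$F{\left(r \right)} = -2$
$\frac{\left(-14\right)^{4} - 257938}{-247530 + 54 F{\left(4 \right)} 40} = \frac{\left(-14\right)^{4} - 257938}{-247530 + 54 \left(-2\right) 40} = \frac{38416 - 257938}{-247530 - 4320} = - \frac{219522}{-247530 - 4320} = - \frac{219522}{-251850} = \left(-219522\right) \left(- \frac{1}{251850}\right) = \frac{36587}{41975}$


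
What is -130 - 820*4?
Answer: -3410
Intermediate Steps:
-130 - 820*4 = -130 - 82*40 = -130 - 3280 = -3410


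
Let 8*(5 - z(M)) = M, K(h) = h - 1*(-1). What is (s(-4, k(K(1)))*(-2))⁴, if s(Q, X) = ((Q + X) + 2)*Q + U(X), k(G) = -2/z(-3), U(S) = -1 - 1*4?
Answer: 22199808016/3418801 ≈ 6493.4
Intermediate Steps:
K(h) = 1 + h (K(h) = h + 1 = 1 + h)
U(S) = -5 (U(S) = -1 - 4 = -5)
z(M) = 5 - M/8
k(G) = -16/43 (k(G) = -2/(5 - ⅛*(-3)) = -2/(5 + 3/8) = -2/43/8 = -2*8/43 = -16/43)
s(Q, X) = -5 + Q*(2 + Q + X) (s(Q, X) = ((Q + X) + 2)*Q - 5 = (2 + Q + X)*Q - 5 = Q*(2 + Q + X) - 5 = -5 + Q*(2 + Q + X))
(s(-4, k(K(1)))*(-2))⁴ = ((-5 + (-4)² + 2*(-4) - 4*(-16/43))*(-2))⁴ = ((-5 + 16 - 8 + 64/43)*(-2))⁴ = ((193/43)*(-2))⁴ = (-386/43)⁴ = 22199808016/3418801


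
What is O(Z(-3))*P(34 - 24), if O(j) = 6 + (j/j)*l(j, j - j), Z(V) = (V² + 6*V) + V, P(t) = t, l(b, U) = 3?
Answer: 90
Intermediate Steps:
Z(V) = V² + 7*V
O(j) = 9 (O(j) = 6 + (j/j)*3 = 6 + 1*3 = 6 + 3 = 9)
O(Z(-3))*P(34 - 24) = 9*(34 - 24) = 9*10 = 90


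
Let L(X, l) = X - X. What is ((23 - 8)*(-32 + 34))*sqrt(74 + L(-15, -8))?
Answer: 30*sqrt(74) ≈ 258.07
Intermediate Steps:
L(X, l) = 0
((23 - 8)*(-32 + 34))*sqrt(74 + L(-15, -8)) = ((23 - 8)*(-32 + 34))*sqrt(74 + 0) = (15*2)*sqrt(74) = 30*sqrt(74)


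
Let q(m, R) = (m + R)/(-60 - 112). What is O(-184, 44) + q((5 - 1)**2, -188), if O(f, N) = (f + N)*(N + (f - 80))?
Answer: 30801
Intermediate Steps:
O(f, N) = (N + f)*(-80 + N + f) (O(f, N) = (N + f)*(N + (-80 + f)) = (N + f)*(-80 + N + f))
q(m, R) = -R/172 - m/172 (q(m, R) = (R + m)/(-172) = (R + m)*(-1/172) = -R/172 - m/172)
O(-184, 44) + q((5 - 1)**2, -188) = (44**2 + (-184)**2 - 80*44 - 80*(-184) + 2*44*(-184)) + (-1/172*(-188) - (5 - 1)**2/172) = (1936 + 33856 - 3520 + 14720 - 16192) + (47/43 - 1/172*4**2) = 30800 + (47/43 - 1/172*16) = 30800 + (47/43 - 4/43) = 30800 + 1 = 30801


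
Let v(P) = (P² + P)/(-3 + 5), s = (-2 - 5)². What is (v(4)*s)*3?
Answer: 1470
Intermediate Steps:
s = 49 (s = (-7)² = 49)
v(P) = P/2 + P²/2 (v(P) = (P + P²)/2 = (P + P²)*(½) = P/2 + P²/2)
(v(4)*s)*3 = (((½)*4*(1 + 4))*49)*3 = (((½)*4*5)*49)*3 = (10*49)*3 = 490*3 = 1470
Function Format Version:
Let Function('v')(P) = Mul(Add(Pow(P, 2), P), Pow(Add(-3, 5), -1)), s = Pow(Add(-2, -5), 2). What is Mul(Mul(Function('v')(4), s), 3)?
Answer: 1470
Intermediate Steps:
s = 49 (s = Pow(-7, 2) = 49)
Function('v')(P) = Add(Mul(Rational(1, 2), P), Mul(Rational(1, 2), Pow(P, 2))) (Function('v')(P) = Mul(Add(P, Pow(P, 2)), Pow(2, -1)) = Mul(Add(P, Pow(P, 2)), Rational(1, 2)) = Add(Mul(Rational(1, 2), P), Mul(Rational(1, 2), Pow(P, 2))))
Mul(Mul(Function('v')(4), s), 3) = Mul(Mul(Mul(Rational(1, 2), 4, Add(1, 4)), 49), 3) = Mul(Mul(Mul(Rational(1, 2), 4, 5), 49), 3) = Mul(Mul(10, 49), 3) = Mul(490, 3) = 1470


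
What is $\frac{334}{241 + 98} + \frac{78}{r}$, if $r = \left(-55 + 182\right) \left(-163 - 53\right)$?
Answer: $\frac{507547}{516636} \approx 0.98241$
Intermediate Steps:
$r = -27432$ ($r = 127 \left(-216\right) = -27432$)
$\frac{334}{241 + 98} + \frac{78}{r} = \frac{334}{241 + 98} + \frac{78}{-27432} = \frac{334}{339} + 78 \left(- \frac{1}{27432}\right) = 334 \cdot \frac{1}{339} - \frac{13}{4572} = \frac{334}{339} - \frac{13}{4572} = \frac{507547}{516636}$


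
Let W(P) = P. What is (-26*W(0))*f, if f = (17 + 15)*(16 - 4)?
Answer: 0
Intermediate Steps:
f = 384 (f = 32*12 = 384)
(-26*W(0))*f = -26*0*384 = 0*384 = 0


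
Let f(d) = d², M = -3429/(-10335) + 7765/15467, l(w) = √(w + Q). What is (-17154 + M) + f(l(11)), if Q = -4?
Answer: -913613146599/53283815 ≈ -17146.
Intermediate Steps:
l(w) = √(-4 + w) (l(w) = √(w - 4) = √(-4 + w))
M = 44429206/53283815 (M = -3429*(-1/10335) + 7765*(1/15467) = 1143/3445 + 7765/15467 = 44429206/53283815 ≈ 0.83382)
(-17154 + M) + f(l(11)) = (-17154 + 44429206/53283815) + (√(-4 + 11))² = -913986133304/53283815 + (√7)² = -913986133304/53283815 + 7 = -913613146599/53283815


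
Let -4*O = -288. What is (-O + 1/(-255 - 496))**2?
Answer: 2923889329/564001 ≈ 5184.2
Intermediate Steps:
O = 72 (O = -1/4*(-288) = 72)
(-O + 1/(-255 - 496))**2 = (-1*72 + 1/(-255 - 496))**2 = (-72 + 1/(-751))**2 = (-72 - 1/751)**2 = (-54073/751)**2 = 2923889329/564001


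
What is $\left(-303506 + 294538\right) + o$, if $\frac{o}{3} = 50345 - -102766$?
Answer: $450365$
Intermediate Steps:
$o = 459333$ ($o = 3 \left(50345 - -102766\right) = 3 \left(50345 + 102766\right) = 3 \cdot 153111 = 459333$)
$\left(-303506 + 294538\right) + o = \left(-303506 + 294538\right) + 459333 = -8968 + 459333 = 450365$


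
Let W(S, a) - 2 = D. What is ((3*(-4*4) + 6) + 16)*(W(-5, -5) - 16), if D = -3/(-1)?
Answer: 286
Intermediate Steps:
D = 3 (D = -3*(-1) = 3)
W(S, a) = 5 (W(S, a) = 2 + 3 = 5)
((3*(-4*4) + 6) + 16)*(W(-5, -5) - 16) = ((3*(-4*4) + 6) + 16)*(5 - 16) = ((3*(-16) + 6) + 16)*(-11) = ((-48 + 6) + 16)*(-11) = (-42 + 16)*(-11) = -26*(-11) = 286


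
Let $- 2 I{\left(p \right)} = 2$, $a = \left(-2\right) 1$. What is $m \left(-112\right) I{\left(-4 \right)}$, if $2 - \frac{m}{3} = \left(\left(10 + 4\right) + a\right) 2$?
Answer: $-7392$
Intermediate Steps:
$a = -2$
$I{\left(p \right)} = -1$ ($I{\left(p \right)} = \left(- \frac{1}{2}\right) 2 = -1$)
$m = -66$ ($m = 6 - 3 \left(\left(10 + 4\right) - 2\right) 2 = 6 - 3 \left(14 - 2\right) 2 = 6 - 3 \cdot 12 \cdot 2 = 6 - 72 = -66$)
$m \left(-112\right) I{\left(-4 \right)} = \left(-66\right) \left(-112\right) \left(-1\right) = 7392 \left(-1\right) = -7392$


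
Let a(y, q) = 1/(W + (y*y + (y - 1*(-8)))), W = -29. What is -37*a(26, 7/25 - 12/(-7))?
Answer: -37/681 ≈ -0.054332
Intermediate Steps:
a(y, q) = 1/(-21 + y + y²) (a(y, q) = 1/(-29 + (y*y + (y - 1*(-8)))) = 1/(-29 + (y² + (y + 8))) = 1/(-29 + (y² + (8 + y))) = 1/(-29 + (8 + y + y²)) = 1/(-21 + y + y²))
-37*a(26, 7/25 - 12/(-7)) = -37/(-21 + 26 + 26²) = -37/(-21 + 26 + 676) = -37/681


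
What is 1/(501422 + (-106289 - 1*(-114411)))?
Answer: 1/509544 ≈ 1.9625e-6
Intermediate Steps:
1/(501422 + (-106289 - 1*(-114411))) = 1/(501422 + (-106289 + 114411)) = 1/(501422 + 8122) = 1/509544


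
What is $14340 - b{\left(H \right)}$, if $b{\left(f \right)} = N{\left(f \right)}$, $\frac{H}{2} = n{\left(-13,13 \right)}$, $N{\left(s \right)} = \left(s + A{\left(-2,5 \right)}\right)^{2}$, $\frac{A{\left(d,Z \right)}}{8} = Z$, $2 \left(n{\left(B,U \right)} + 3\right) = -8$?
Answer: $13664$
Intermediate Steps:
$n{\left(B,U \right)} = -7$ ($n{\left(B,U \right)} = -3 + \frac{1}{2} \left(-8\right) = -3 - 4 = -7$)
$A{\left(d,Z \right)} = 8 Z$
$N{\left(s \right)} = \left(40 + s\right)^{2}$ ($N{\left(s \right)} = \left(s + 8 \cdot 5\right)^{2} = \left(s + 40\right)^{2} = \left(40 + s\right)^{2}$)
$H = -14$ ($H = 2 \left(-7\right) = -14$)
$b{\left(f \right)} = \left(40 + f\right)^{2}$
$14340 - b{\left(H \right)} = 14340 - \left(40 - 14\right)^{2} = 14340 - 26^{2} = 14340 - 676 = 13664$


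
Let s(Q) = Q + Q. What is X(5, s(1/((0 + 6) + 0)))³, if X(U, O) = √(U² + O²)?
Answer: 226*√226/27 ≈ 125.83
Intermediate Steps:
s(Q) = 2*Q
X(U, O) = √(O² + U²)
X(5, s(1/((0 + 6) + 0)))³ = (√((2/((0 + 6) + 0))² + 5²))³ = (√((2/(6 + 0))² + 25))³ = (√((2/6)² + 25))³ = (√((2*(⅙))² + 25))³ = (√((⅓)² + 25))³ = (√(⅑ + 25))³ = (√(226/9))³ = (√226/3)³ = 226*√226/27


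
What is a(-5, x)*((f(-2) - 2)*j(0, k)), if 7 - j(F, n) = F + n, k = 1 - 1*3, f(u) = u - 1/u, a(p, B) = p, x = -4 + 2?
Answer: 315/2 ≈ 157.50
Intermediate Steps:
x = -2
k = -2 (k = 1 - 3 = -2)
j(F, n) = 7 - F - n (j(F, n) = 7 - (F + n) = 7 + (-F - n) = 7 - F - n)
a(-5, x)*((f(-2) - 2)*j(0, k)) = -5*((-2 - 1/(-2)) - 2)*(7 - 1*0 - 1*(-2)) = -5*((-2 - 1*(-1/2)) - 2)*(7 + 0 + 2) = -5*((-2 + 1/2) - 2)*9 = -5*(-3/2 - 2)*9 = -(-35)*9/2 = -5*(-63/2) = 315/2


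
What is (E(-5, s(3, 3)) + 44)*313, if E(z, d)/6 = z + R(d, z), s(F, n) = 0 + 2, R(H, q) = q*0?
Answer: 4382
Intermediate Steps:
R(H, q) = 0
s(F, n) = 2
E(z, d) = 6*z (E(z, d) = 6*(z + 0) = 6*z)
(E(-5, s(3, 3)) + 44)*313 = (6*(-5) + 44)*313 = (-30 + 44)*313 = 14*313 = 4382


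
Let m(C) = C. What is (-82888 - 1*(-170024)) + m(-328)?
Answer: 86808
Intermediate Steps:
(-82888 - 1*(-170024)) + m(-328) = (-82888 - 1*(-170024)) - 328 = (-82888 + 170024) - 328 = 87136 - 328 = 86808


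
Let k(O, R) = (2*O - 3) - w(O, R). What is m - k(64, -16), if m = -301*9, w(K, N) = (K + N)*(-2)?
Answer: -2930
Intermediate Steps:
w(K, N) = -2*K - 2*N
k(O, R) = -3 + 2*R + 4*O (k(O, R) = (2*O - 3) - (-2*O - 2*R) = (-3 + 2*O) + (2*O + 2*R) = -3 + 2*R + 4*O)
m = -2709
m - k(64, -16) = -2709 - (-3 + 2*(-16) + 4*64) = -2709 - (-3 - 32 + 256) = -2709 - 1*221 = -2709 - 221 = -2930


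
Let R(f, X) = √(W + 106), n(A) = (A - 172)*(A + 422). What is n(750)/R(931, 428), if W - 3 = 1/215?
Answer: 338708*√139965/1953 ≈ 64883.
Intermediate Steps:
W = 646/215 (W = 3 + 1/215 = 646/215 ≈ 3.0047)
n(A) = (-172 + A)*(422 + A)
R(f, X) = 6*√139965/215 (R(f, X) = √(646/215 + 106) = √(23436/215) = 6*√139965/215)
n(750)/R(931, 428) = (-72584 + 750² + 250*750)/((6*√139965/215)) = (-72584 + 562500 + 187500)*(√139965/3906) = 677416*(√139965/3906) = 338708*√139965/1953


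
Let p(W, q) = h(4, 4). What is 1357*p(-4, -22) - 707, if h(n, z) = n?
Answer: 4721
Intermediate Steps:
p(W, q) = 4
1357*p(-4, -22) - 707 = 1357*4 - 707 = 5428 - 707 = 4721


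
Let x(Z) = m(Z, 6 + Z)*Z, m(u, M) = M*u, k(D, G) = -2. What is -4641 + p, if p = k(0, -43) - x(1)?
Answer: -4650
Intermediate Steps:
x(Z) = Z²*(6 + Z) (x(Z) = ((6 + Z)*Z)*Z = (Z*(6 + Z))*Z = Z²*(6 + Z))
p = -9 (p = -2 - 1²*(6 + 1) = -2 - 7 = -9)
-4641 + p = -4641 - 9 = -4650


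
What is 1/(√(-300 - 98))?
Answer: -I*√398/398 ≈ -0.050125*I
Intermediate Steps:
1/(√(-300 - 98)) = 1/(√(-398)) = 1/(I*√398) = -I*√398/398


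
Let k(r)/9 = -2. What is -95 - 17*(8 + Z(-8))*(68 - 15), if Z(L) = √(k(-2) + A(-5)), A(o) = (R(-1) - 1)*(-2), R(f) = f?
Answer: -7303 - 901*I*√14 ≈ -7303.0 - 3371.2*I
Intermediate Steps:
k(r) = -18 (k(r) = 9*(-2) = -18)
A(o) = 4 (A(o) = (-1 - 1)*(-2) = -2*(-2) = 4)
Z(L) = I*√14 (Z(L) = √(-18 + 4) = √(-14) = I*√14)
-95 - 17*(8 + Z(-8))*(68 - 15) = -95 - 17*(8 + I*√14)*(68 - 15) = -95 - 17*(8 + I*√14)*53 = -95 - 17*(424 + 53*I*√14) = -95 + (-7208 - 901*I*√14) = -7303 - 901*I*√14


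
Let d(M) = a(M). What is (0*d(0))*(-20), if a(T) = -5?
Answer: 0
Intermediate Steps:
d(M) = -5
(0*d(0))*(-20) = (0*(-5))*(-20) = 0*(-20) = 0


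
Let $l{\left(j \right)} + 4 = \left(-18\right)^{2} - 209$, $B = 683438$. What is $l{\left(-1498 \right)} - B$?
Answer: $-683327$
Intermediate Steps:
$l{\left(j \right)} = 111$ ($l{\left(j \right)} = -4 - \left(209 - \left(-18\right)^{2}\right) = -4 + \left(324 - 209\right) = -4 + 115 = 111$)
$l{\left(-1498 \right)} - B = 111 - 683438 = -683327$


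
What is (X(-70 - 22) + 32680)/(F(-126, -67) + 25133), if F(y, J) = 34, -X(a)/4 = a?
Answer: 11016/8389 ≈ 1.3131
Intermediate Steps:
X(a) = -4*a
(X(-70 - 22) + 32680)/(F(-126, -67) + 25133) = (-4*(-70 - 22) + 32680)/(34 + 25133) = (-4*(-92) + 32680)/25167 = (368 + 32680)*(1/25167) = 33048*(1/25167) = 11016/8389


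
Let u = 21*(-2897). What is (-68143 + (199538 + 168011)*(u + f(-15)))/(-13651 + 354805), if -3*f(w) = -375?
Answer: -22314703031/341154 ≈ -65410.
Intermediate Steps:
f(w) = 125 (f(w) = -⅓*(-375) = 125)
u = -60837
(-68143 + (199538 + 168011)*(u + f(-15)))/(-13651 + 354805) = (-68143 + (199538 + 168011)*(-60837 + 125))/(-13651 + 354805) = (-68143 + 367549*(-60712))/341154 = (-68143 - 22314634888)*(1/341154) = -22314703031*1/341154 = -22314703031/341154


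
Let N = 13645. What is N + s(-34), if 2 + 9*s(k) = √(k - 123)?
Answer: 122803/9 + I*√157/9 ≈ 13645.0 + 1.3922*I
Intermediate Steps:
s(k) = -2/9 + √(-123 + k)/9 (s(k) = -2/9 + √(k - 123)/9 = -2/9 + √(-123 + k)/9)
N + s(-34) = 13645 + (-2/9 + √(-123 - 34)/9) = 13645 + (-2/9 + √(-157)/9) = 13645 + (-2/9 + (I*√157)/9) = 13645 + (-2/9 + I*√157/9) = 122803/9 + I*√157/9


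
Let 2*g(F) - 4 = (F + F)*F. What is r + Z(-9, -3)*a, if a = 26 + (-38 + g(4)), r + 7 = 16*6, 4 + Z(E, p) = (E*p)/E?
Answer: 47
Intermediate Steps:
g(F) = 2 + F² (g(F) = 2 + ((F + F)*F)/2 = 2 + ((2*F)*F)/2 = 2 + (2*F²)/2 = 2 + F²)
Z(E, p) = -4 + p (Z(E, p) = -4 + (E*p)/E = -4 + p)
r = 89 (r = -7 + 16*6 = -7 + 96 = 89)
a = 6 (a = 26 + (-38 + (2 + 4²)) = 26 + (-38 + (2 + 16)) = 26 + (-38 + 18) = 26 - 20 = 6)
r + Z(-9, -3)*a = 89 + (-4 - 3)*6 = 89 - 7*6 = 89 - 42 = 47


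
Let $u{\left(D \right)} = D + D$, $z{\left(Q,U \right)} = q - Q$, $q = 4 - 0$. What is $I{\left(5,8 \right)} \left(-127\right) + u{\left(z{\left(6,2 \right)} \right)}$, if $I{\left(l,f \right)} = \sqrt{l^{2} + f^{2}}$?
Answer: $-4 - 127 \sqrt{89} \approx -1202.1$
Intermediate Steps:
$q = 4$ ($q = 4 + 0 = 4$)
$z{\left(Q,U \right)} = 4 - Q$
$I{\left(l,f \right)} = \sqrt{f^{2} + l^{2}}$
$u{\left(D \right)} = 2 D$
$I{\left(5,8 \right)} \left(-127\right) + u{\left(z{\left(6,2 \right)} \right)} = \sqrt{8^{2} + 5^{2}} \left(-127\right) + 2 \left(4 - 6\right) = \sqrt{64 + 25} \left(-127\right) + 2 \left(4 - 6\right) = \sqrt{89} \left(-127\right) + 2 \left(-2\right) = - 127 \sqrt{89} - 4 = -4 - 127 \sqrt{89}$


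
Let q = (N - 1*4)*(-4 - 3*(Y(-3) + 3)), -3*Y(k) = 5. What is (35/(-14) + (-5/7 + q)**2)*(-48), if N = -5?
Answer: -11946168/49 ≈ -2.4380e+5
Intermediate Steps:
Y(k) = -5/3 (Y(k) = -1/3*5 = -5/3)
q = 72 (q = (-5 - 1*4)*(-4 - 3*(-5/3 + 3)) = (-5 - 4)*(-4 - 3*4/3) = -9*(-4 - 4) = -9*(-8) = 72)
(35/(-14) + (-5/7 + q)**2)*(-48) = (35/(-14) + (-5/7 + 72)**2)*(-48) = (35*(-1/14) + (-5*1/7 + 72)**2)*(-48) = (-5/2 + (-5/7 + 72)**2)*(-48) = (-5/2 + (499/7)**2)*(-48) = (-5/2 + 249001/49)*(-48) = (497757/98)*(-48) = -11946168/49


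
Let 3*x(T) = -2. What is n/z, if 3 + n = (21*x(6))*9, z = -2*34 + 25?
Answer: 3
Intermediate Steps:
x(T) = -⅔ (x(T) = (⅓)*(-2) = -⅔)
z = -43 (z = -68 + 25 = -43)
n = -129 (n = -3 + (21*(-⅔))*9 = -3 - 14*9 = -3 - 126 = -129)
n/z = -129/(-43) = -129*(-1/43) = 3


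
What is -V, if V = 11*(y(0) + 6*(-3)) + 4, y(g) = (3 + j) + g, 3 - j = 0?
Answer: 128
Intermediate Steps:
j = 3 (j = 3 - 1*0 = 3 + 0 = 3)
y(g) = 6 + g (y(g) = (3 + 3) + g = 6 + g)
V = -128 (V = 11*((6 + 0) + 6*(-3)) + 4 = 11*(6 - 18) + 4 = 11*(-12) + 4 = -132 + 4 = -128)
-V = -1*(-128) = 128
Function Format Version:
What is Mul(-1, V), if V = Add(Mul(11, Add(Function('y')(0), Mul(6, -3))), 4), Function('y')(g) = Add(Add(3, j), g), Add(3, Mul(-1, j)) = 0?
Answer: 128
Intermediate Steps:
j = 3 (j = Add(3, Mul(-1, 0)) = Add(3, 0) = 3)
Function('y')(g) = Add(6, g) (Function('y')(g) = Add(Add(3, 3), g) = Add(6, g))
V = -128 (V = Add(Mul(11, Add(Add(6, 0), Mul(6, -3))), 4) = Add(Mul(11, Add(6, -18)), 4) = Add(Mul(11, -12), 4) = Add(-132, 4) = -128)
Mul(-1, V) = Mul(-1, -128) = 128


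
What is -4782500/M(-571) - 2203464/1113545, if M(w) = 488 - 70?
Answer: -2663225005226/232730905 ≈ -11443.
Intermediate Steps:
M(w) = 418
-4782500/M(-571) - 2203464/1113545 = -4782500/418 - 2203464/1113545 = -4782500*1/418 - 2203464*1/1113545 = -2391250/209 - 2203464/1113545 = -2663225005226/232730905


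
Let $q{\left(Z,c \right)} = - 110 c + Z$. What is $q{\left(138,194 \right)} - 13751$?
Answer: $-34953$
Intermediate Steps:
$q{\left(Z,c \right)} = Z - 110 c$
$q{\left(138,194 \right)} - 13751 = \left(138 - 21340\right) - 13751 = -21202 - 13751 = -34953$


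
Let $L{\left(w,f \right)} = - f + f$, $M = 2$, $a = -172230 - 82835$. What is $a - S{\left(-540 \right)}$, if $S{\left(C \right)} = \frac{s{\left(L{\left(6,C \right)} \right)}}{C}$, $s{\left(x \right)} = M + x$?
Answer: $- \frac{68867549}{270} \approx -2.5507 \cdot 10^{5}$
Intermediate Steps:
$a = -255065$ ($a = -172230 - 82835 = -255065$)
$L{\left(w,f \right)} = 0$
$s{\left(x \right)} = 2 + x$
$S{\left(C \right)} = \frac{2}{C}$ ($S{\left(C \right)} = \frac{2 + 0}{C} = \frac{2}{C}$)
$a - S{\left(-540 \right)} = -255065 - \frac{2}{-540} = -255065 - 2 \left(- \frac{1}{540}\right) = -255065 - - \frac{1}{270} = -255065 + \frac{1}{270} = - \frac{68867549}{270}$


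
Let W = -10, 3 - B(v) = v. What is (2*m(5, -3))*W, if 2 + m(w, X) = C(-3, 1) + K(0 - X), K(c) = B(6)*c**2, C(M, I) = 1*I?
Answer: 560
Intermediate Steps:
B(v) = 3 - v
C(M, I) = I
K(c) = -3*c**2 (K(c) = (3 - 1*6)*c**2 = (3 - 6)*c**2 = -3*c**2)
m(w, X) = -1 - 3*X**2 (m(w, X) = -2 + (1 - 3*(0 - X)**2) = -2 + (1 - 3*X**2) = -1 - 3*X**2)
(2*m(5, -3))*W = (2*(-1 - 3*(-3)**2))*(-10) = (2*(-1 - 3*9))*(-10) = (2*(-1 - 27))*(-10) = (2*(-28))*(-10) = -56*(-10) = 560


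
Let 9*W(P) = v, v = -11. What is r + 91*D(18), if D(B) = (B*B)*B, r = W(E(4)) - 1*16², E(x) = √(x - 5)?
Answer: 4774093/9 ≈ 5.3046e+5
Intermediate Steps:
E(x) = √(-5 + x)
W(P) = -11/9 (W(P) = (⅑)*(-11) = -11/9)
r = -2315/9 (r = -11/9 - 1*16² = -11/9 - 1*256 = -11/9 - 256 = -2315/9 ≈ -257.22)
D(B) = B³ (D(B) = B²*B = B³)
r + 91*D(18) = -2315/9 + 91*18³ = -2315/9 + 91*5832 = -2315/9 + 530712 = 4774093/9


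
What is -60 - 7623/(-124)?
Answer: 183/124 ≈ 1.4758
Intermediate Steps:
-60 - 7623/(-124) = -60 - 7623*(-1)/124 = -60 - 121*(-63/124) = -60 + 7623/124 = 183/124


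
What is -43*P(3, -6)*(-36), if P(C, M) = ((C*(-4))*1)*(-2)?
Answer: 37152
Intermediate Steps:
P(C, M) = 8*C (P(C, M) = (-4*C*1)*(-2) = -4*C*(-2) = 8*C)
-43*P(3, -6)*(-36) = -344*3*(-36) = -43*24*(-36) = -1032*(-36) = 37152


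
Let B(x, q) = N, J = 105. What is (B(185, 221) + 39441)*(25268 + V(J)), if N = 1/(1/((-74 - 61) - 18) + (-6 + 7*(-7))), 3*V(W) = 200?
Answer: 2102367564101/2104 ≈ 9.9922e+8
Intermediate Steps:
V(W) = 200/3 (V(W) = (⅓)*200 = 200/3)
N = -153/8416 (N = 1/(1/(-135 - 18) + (-6 - 49)) = 1/(1/(-153) - 55) = 1/(-1/153 - 55) = 1/(-8416/153) = -153/8416 ≈ -0.018180)
B(x, q) = -153/8416
(B(185, 221) + 39441)*(25268 + V(J)) = (-153/8416 + 39441)*(25268 + 200/3) = (331935303/8416)*(76004/3) = 2102367564101/2104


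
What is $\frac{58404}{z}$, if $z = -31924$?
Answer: $- \frac{14601}{7981} \approx -1.8295$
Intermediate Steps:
$\frac{58404}{z} = \frac{58404}{-31924} = 58404 \left(- \frac{1}{31924}\right) = - \frac{14601}{7981}$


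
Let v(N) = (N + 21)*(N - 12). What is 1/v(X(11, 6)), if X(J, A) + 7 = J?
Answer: -1/200 ≈ -0.0050000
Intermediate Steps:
X(J, A) = -7 + J
v(N) = (-12 + N)*(21 + N) (v(N) = (21 + N)*(-12 + N) = (-12 + N)*(21 + N))
1/v(X(11, 6)) = 1/(-252 + (-7 + 11)**2 + 9*(-7 + 11)) = 1/(-252 + 4**2 + 9*4) = 1/(-252 + 16 + 36) = 1/(-200) = -1/200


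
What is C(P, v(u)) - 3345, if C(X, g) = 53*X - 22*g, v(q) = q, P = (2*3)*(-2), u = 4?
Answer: -4069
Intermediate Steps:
P = -12 (P = 6*(-2) = -12)
C(X, g) = -22*g + 53*X
C(P, v(u)) - 3345 = (-22*4 + 53*(-12)) - 3345 = (-88 - 636) - 3345 = -724 - 3345 = -4069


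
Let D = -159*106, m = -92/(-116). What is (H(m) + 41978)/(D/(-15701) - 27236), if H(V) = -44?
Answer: -329202867/213807791 ≈ -1.5397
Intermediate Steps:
m = 23/29 (m = -92*(-1/116) = 23/29 ≈ 0.79310)
D = -16854
(H(m) + 41978)/(D/(-15701) - 27236) = (-44 + 41978)/(-16854/(-15701) - 27236) = 41934/(-16854*(-1/15701) - 27236) = 41934/(16854/15701 - 27236) = 41934/(-427615582/15701) = 41934*(-15701/427615582) = -329202867/213807791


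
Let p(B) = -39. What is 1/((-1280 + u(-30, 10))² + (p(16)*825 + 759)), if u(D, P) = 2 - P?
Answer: 1/1627528 ≈ 6.1443e-7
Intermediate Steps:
1/((-1280 + u(-30, 10))² + (p(16)*825 + 759)) = 1/((-1280 + (2 - 1*10))² + (-39*825 + 759)) = 1/((-1280 + (2 - 10))² + (-32175 + 759)) = 1/((-1280 - 8)² - 31416) = 1/((-1288)² - 31416) = 1/(1658944 - 31416) = 1/1627528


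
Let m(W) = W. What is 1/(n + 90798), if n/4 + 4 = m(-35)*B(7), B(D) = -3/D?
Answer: 1/90842 ≈ 1.1008e-5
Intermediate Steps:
n = 44 (n = -16 + 4*(-(-105)/7) = -16 + 4*(-35*(-3/7)) = -16 + 4*15 = -16 + 60 = 44)
1/(n + 90798) = 1/(44 + 90798) = 1/90842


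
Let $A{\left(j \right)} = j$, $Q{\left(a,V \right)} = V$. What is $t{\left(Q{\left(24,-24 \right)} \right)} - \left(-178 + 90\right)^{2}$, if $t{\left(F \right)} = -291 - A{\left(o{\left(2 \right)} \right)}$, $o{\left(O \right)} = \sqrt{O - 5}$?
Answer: $-8035 - i \sqrt{3} \approx -8035.0 - 1.732 i$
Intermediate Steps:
$o{\left(O \right)} = \sqrt{-5 + O}$
$t{\left(F \right)} = -291 - i \sqrt{3}$ ($t{\left(F \right)} = -291 - \sqrt{-5 + 2} = -291 - \sqrt{-3} = -291 - i \sqrt{3}$)
$t{\left(Q{\left(24,-24 \right)} \right)} - \left(-178 + 90\right)^{2} = \left(-291 - i \sqrt{3}\right) - \left(-178 + 90\right)^{2} = \left(-291 - i \sqrt{3}\right) - \left(-88\right)^{2} = \left(-291 - i \sqrt{3}\right) - 7744 = -8035 - i \sqrt{3}$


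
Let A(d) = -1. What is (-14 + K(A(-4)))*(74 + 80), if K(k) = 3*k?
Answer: -2618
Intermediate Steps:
(-14 + K(A(-4)))*(74 + 80) = (-14 + 3*(-1))*(74 + 80) = (-14 - 3)*154 = -17*154 = -2618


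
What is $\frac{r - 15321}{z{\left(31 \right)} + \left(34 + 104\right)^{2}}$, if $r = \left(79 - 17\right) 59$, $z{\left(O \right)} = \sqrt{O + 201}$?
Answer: $- \frac{55527543}{90668426} + \frac{11663 \sqrt{58}}{181336852} \approx -0.61193$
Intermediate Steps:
$z{\left(O \right)} = \sqrt{201 + O}$
$r = 3658$ ($r = 62 \cdot 59 = 3658$)
$\frac{r - 15321}{z{\left(31 \right)} + \left(34 + 104\right)^{2}} = \frac{3658 - 15321}{\sqrt{201 + 31} + \left(34 + 104\right)^{2}} = - \frac{11663}{\sqrt{232} + 138^{2}} = - \frac{11663}{2 \sqrt{58} + 19044} = - \frac{11663}{19044 + 2 \sqrt{58}}$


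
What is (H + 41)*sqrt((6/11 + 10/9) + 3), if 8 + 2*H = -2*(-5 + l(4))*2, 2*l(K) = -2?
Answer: 49*sqrt(5071)/33 ≈ 105.74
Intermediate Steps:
l(K) = -1 (l(K) = (1/2)*(-2) = -1)
H = 8 (H = -4 + (-2*(-5 - 1)*2)/2 = -4 + (-2*(-6)*2)/2 = -4 + (12*2)/2 = -4 + (1/2)*24 = -4 + 12 = 8)
(H + 41)*sqrt((6/11 + 10/9) + 3) = (8 + 41)*sqrt((6/11 + 10/9) + 3) = 49*sqrt((6*(1/11) + 10*(1/9)) + 3) = 49*sqrt((6/11 + 10/9) + 3) = 49*sqrt(164/99 + 3) = 49*sqrt(461/99) = 49*(sqrt(5071)/33) = 49*sqrt(5071)/33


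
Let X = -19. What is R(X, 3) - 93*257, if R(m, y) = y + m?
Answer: -23917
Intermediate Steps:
R(m, y) = m + y
R(X, 3) - 93*257 = (-19 + 3) - 93*257 = -16 - 23901 = -23917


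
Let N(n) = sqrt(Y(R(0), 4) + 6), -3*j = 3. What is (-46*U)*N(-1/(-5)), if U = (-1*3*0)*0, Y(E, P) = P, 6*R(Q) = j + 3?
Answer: 0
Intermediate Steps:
j = -1 (j = -1/3*3 = -1)
R(Q) = 1/3 (R(Q) = (-1 + 3)/6 = (1/6)*2 = 1/3)
N(n) = sqrt(10) (N(n) = sqrt(4 + 6) = sqrt(10))
U = 0 (U = -3*0*0 = 0*0 = 0)
(-46*U)*N(-1/(-5)) = (-46*0)*sqrt(10) = 0*sqrt(10) = 0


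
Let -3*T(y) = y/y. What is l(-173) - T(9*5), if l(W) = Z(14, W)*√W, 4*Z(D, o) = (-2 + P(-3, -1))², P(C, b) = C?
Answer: ⅓ + 25*I*√173/4 ≈ 0.33333 + 82.206*I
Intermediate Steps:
Z(D, o) = 25/4 (Z(D, o) = (-2 - 3)²/4 = (¼)*(-5)² = (¼)*25 = 25/4)
l(W) = 25*√W/4
T(y) = -⅓ (T(y) = -y/(3*y) = -⅓*1 = -⅓)
l(-173) - T(9*5) = 25*√(-173)/4 - 1*(-⅓) = 25*(I*√173)/4 + ⅓ = 25*I*√173/4 + ⅓ = ⅓ + 25*I*√173/4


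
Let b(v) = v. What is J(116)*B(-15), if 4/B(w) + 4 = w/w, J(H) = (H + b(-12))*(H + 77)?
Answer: -80288/3 ≈ -26763.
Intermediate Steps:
J(H) = (-12 + H)*(77 + H) (J(H) = (H - 12)*(H + 77) = (-12 + H)*(77 + H))
B(w) = -4/3 (B(w) = 4/(-4 + w/w) = 4/(-4 + 1) = 4/(-3) = 4*(-⅓) = -4/3)
J(116)*B(-15) = (-924 + 116² + 65*116)*(-4/3) = (-924 + 13456 + 7540)*(-4/3) = 20072*(-4/3) = -80288/3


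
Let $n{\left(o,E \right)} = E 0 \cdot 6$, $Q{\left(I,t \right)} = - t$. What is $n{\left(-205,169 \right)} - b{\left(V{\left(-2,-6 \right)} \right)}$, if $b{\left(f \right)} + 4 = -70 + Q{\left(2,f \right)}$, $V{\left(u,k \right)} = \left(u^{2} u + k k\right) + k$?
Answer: $96$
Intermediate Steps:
$n{\left(o,E \right)} = 0$ ($n{\left(o,E \right)} = 0 \cdot 6 = 0$)
$V{\left(u,k \right)} = k + k^{2} + u^{3}$ ($V{\left(u,k \right)} = \left(u^{3} + k^{2}\right) + k = \left(k^{2} + u^{3}\right) + k = k + k^{2} + u^{3}$)
$b{\left(f \right)} = -74 - f$ ($b{\left(f \right)} = -4 - \left(70 + f\right) = -74 - f$)
$n{\left(-205,169 \right)} - b{\left(V{\left(-2,-6 \right)} \right)} = 0 - \left(-74 - \left(-6 + \left(-6\right)^{2} + \left(-2\right)^{3}\right)\right) = 0 - \left(-74 - \left(-6 + 36 - 8\right)\right) = 0 - \left(-74 - 22\right) = 0 - -96 = 0 + 96 = 96$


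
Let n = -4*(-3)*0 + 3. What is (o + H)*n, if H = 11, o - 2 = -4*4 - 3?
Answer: -18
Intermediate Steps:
n = 3 (n = 12*0 + 3 = 0 + 3 = 3)
o = -17 (o = 2 + (-4*4 - 3) = 2 + (-16 - 3) = 2 - 19 = -17)
(o + H)*n = (-17 + 11)*3 = -6*3 = -18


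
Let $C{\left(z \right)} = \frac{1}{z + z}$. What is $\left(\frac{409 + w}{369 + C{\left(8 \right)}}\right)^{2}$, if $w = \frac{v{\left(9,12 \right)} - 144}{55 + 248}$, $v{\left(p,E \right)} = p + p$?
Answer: $\frac{435959113984}{355698924025} \approx 1.2256$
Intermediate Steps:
$C{\left(z \right)} = \frac{1}{2 z}$
$v{\left(p,E \right)} = 2 p$
$w = - \frac{42}{101}$ ($w = \frac{2 \cdot 9 - 144}{55 + 248} = \frac{18 - 144}{303} = \left(-126\right) \frac{1}{303} = - \frac{42}{101} \approx -0.41584$)
$\left(\frac{409 + w}{369 + C{\left(8 \right)}}\right)^{2} = \left(\frac{409 - \frac{42}{101}}{369 + \frac{1}{2 \cdot 8}}\right)^{2} = \left(\frac{41267}{101 \left(369 + \frac{1}{2} \cdot \frac{1}{8}\right)}\right)^{2} = \left(\frac{41267}{101 \left(369 + \frac{1}{16}\right)}\right)^{2} = \left(\frac{41267}{101 \cdot \frac{5905}{16}}\right)^{2} = \left(\frac{41267}{101} \cdot \frac{16}{5905}\right)^{2} = \left(\frac{660272}{596405}\right)^{2} = \frac{435959113984}{355698924025}$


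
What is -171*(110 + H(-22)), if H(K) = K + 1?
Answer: -15219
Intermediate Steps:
H(K) = 1 + K
-171*(110 + H(-22)) = -171*(110 + (1 - 22)) = -171*(110 - 21) = -171*89 = -15219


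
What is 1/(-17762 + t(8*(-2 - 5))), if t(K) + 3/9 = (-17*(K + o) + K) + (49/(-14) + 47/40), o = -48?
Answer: -120/1926319 ≈ -6.2295e-5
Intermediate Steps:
t(K) = 97601/120 - 16*K (t(K) = -⅓ + ((-17*(K - 48) + K) + (49/(-14) + 47/40)) = -⅓ + ((-17*(-48 + K) + K) + (49*(-1/14) + 47*(1/40))) = -⅓ + (((816 - 17*K) + K) + (-7/2 + 47/40)) = -⅓ + ((816 - 16*K) - 93/40) = -⅓ + (32547/40 - 16*K) = 97601/120 - 16*K)
1/(-17762 + t(8*(-2 - 5))) = 1/(-17762 + (97601/120 - 128*(-2 - 5))) = 1/(-17762 + (97601/120 - 128*(-7))) = 1/(-17762 + (97601/120 - 16*(-56))) = 1/(-17762 + (97601/120 + 896)) = 1/(-17762 + 205121/120) = 1/(-1926319/120) = -120/1926319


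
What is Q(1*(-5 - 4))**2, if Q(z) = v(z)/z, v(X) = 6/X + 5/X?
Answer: 121/6561 ≈ 0.018442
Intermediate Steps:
v(X) = 11/X
Q(z) = 11/z**2 (Q(z) = (11/z)/z = 11/z**2)
Q(1*(-5 - 4))**2 = (11/(1*(-5 - 4))**2)**2 = (11/(1*(-9))**2)**2 = (11/(-9)**2)**2 = (11*(1/81))**2 = (11/81)**2 = 121/6561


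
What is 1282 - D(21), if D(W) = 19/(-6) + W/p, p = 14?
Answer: 3851/3 ≈ 1283.7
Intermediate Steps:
D(W) = -19/6 + W/14 (D(W) = 19/(-6) + W/14 = 19*(-⅙) + W*(1/14) = -19/6 + W/14)
1282 - D(21) = 1282 - (-19/6 + (1/14)*21) = 1282 - (-19/6 + 3/2) = 1282 - 1*(-5/3) = 1282 + 5/3 = 3851/3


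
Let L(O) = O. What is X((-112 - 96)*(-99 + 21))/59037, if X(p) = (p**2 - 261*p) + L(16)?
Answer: 258983728/59037 ≈ 4386.8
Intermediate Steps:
X(p) = 16 + p**2 - 261*p (X(p) = (p**2 - 261*p) + 16 = 16 + p**2 - 261*p)
X((-112 - 96)*(-99 + 21))/59037 = (16 + ((-112 - 96)*(-99 + 21))**2 - 261*(-112 - 96)*(-99 + 21))/59037 = (16 + (-208*(-78))**2 - (-54288)*(-78))*(1/59037) = (16 + 16224**2 - 261*16224)*(1/59037) = (16 + 263218176 - 4234464)*(1/59037) = 258983728*(1/59037) = 258983728/59037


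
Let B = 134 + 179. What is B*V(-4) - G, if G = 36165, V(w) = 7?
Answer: -33974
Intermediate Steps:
B = 313
B*V(-4) - G = 313*7 - 1*36165 = 2191 - 36165 = -33974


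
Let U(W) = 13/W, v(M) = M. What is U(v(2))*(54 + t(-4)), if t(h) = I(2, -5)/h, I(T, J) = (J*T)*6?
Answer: 897/2 ≈ 448.50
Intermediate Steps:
I(T, J) = 6*J*T
t(h) = -60/h (t(h) = (6*(-5)*2)/h = -60/h)
U(v(2))*(54 + t(-4)) = (13/2)*(54 - 60/(-4)) = (13*(½))*(54 - 60*(-¼)) = 13*(54 + 15)/2 = (13/2)*69 = 897/2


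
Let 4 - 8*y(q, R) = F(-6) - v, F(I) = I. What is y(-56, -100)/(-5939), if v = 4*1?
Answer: -7/23756 ≈ -0.00029466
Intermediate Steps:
v = 4
y(q, R) = 7/4 (y(q, R) = ½ - (-6 - 1*4)/8 = ½ - (-6 - 4)/8 = ½ - ⅛*(-10) = ½ + 5/4 = 7/4)
y(-56, -100)/(-5939) = (7/4)/(-5939) = (7/4)*(-1/5939) = -7/23756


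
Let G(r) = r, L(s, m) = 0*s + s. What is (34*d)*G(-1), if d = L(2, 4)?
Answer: -68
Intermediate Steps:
L(s, m) = s (L(s, m) = 0 + s = s)
d = 2
(34*d)*G(-1) = (34*2)*(-1) = 68*(-1) = -68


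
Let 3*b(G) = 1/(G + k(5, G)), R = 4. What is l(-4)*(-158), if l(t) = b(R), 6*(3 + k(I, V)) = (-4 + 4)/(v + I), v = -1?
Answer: -158/3 ≈ -52.667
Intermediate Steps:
k(I, V) = -3 (k(I, V) = -3 + ((-4 + 4)/(-1 + I))/6 = -3 + (0/(-1 + I))/6 = -3 + (⅙)*0 = -3 + 0 = -3)
b(G) = 1/(3*(-3 + G)) (b(G) = 1/(3*(G - 3)) = 1/(3*(-3 + G)))
l(t) = ⅓ (l(t) = 1/(3*(-3 + 4)) = (⅓)/1 = (⅓)*1 = ⅓)
l(-4)*(-158) = (⅓)*(-158) = -158/3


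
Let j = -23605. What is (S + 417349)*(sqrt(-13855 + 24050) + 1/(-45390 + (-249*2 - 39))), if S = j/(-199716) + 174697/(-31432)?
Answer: -654965765364049/72076379200056 + 654965765364049*sqrt(10195)/1569368328 ≈ 4.2139e+7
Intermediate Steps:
S = -8536958423/1569368328 (S = -23605/(-199716) + 174697/(-31432) = -23605*(-1/199716) + 174697*(-1/31432) = 23605/199716 - 174697/31432 = -8536958423/1569368328 ≈ -5.4397)
(S + 417349)*(sqrt(-13855 + 24050) + 1/(-45390 + (-249*2 - 39))) = (-8536958423/1569368328 + 417349)*(sqrt(-13855 + 24050) + 1/(-45390 + (-249*2 - 39))) = 654965765364049*(sqrt(10195) + 1/(-45390 + (-498 - 39)))/1569368328 = 654965765364049*(sqrt(10195) + 1/(-45390 - 537))/1569368328 = 654965765364049*(sqrt(10195) + 1/(-45927))/1569368328 = 654965765364049*(sqrt(10195) - 1/45927)/1569368328 = 654965765364049*(-1/45927 + sqrt(10195))/1569368328 = -654965765364049/72076379200056 + 654965765364049*sqrt(10195)/1569368328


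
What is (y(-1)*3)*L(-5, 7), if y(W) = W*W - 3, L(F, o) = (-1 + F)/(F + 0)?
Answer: -36/5 ≈ -7.2000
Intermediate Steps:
L(F, o) = (-1 + F)/F
y(W) = -3 + W**2 (y(W) = W**2 - 3 = -3 + W**2)
(y(-1)*3)*L(-5, 7) = ((-3 + (-1)**2)*3)*((-1 - 5)/(-5)) = ((-3 + 1)*3)*(-1/5*(-6)) = -2*3*(6/5) = -6*6/5 = -36/5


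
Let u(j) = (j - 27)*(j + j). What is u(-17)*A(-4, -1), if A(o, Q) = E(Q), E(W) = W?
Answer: -1496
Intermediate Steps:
A(o, Q) = Q
u(j) = 2*j*(-27 + j) (u(j) = (-27 + j)*(2*j) = 2*j*(-27 + j))
u(-17)*A(-4, -1) = (2*(-17)*(-27 - 17))*(-1) = (2*(-17)*(-44))*(-1) = 1496*(-1) = -1496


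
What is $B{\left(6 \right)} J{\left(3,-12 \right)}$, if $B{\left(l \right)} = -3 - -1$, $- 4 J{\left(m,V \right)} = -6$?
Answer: $-3$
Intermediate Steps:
$J{\left(m,V \right)} = \frac{3}{2}$ ($J{\left(m,V \right)} = \left(- \frac{1}{4}\right) \left(-6\right) = \frac{3}{2}$)
$B{\left(l \right)} = -2$ ($B{\left(l \right)} = -3 + 1 = -2$)
$B{\left(6 \right)} J{\left(3,-12 \right)} = \left(-2\right) \frac{3}{2} = -3$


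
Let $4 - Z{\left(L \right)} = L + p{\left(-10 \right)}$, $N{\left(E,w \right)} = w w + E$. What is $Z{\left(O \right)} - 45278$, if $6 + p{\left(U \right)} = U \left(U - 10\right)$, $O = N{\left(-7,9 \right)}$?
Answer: $-45542$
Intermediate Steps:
$N{\left(E,w \right)} = E + w^{2}$ ($N{\left(E,w \right)} = w^{2} + E = E + w^{2}$)
$O = 74$ ($O = -7 + 9^{2} = -7 + 81 = 74$)
$p{\left(U \right)} = -6 + U \left(-10 + U\right)$ ($p{\left(U \right)} = -6 + U \left(U - 10\right) = -6 + U \left(-10 + U\right)$)
$Z{\left(L \right)} = -190 - L$ ($Z{\left(L \right)} = 4 - \left(L - \left(-94 - 100\right)\right) = 4 - \left(L + \left(-6 + 100 + 100\right)\right) = 4 - \left(L + 194\right) = 4 - \left(194 + L\right) = -190 - L$)
$Z{\left(O \right)} - 45278 = \left(-190 - 74\right) - 45278 = -264 - 45278 = -45542$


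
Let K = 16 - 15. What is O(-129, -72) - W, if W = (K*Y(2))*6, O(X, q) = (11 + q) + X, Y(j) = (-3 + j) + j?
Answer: -196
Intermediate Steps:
K = 1
Y(j) = -3 + 2*j
O(X, q) = 11 + X + q
W = 6 (W = (1*(-3 + 2*2))*6 = (1*(-3 + 4))*6 = (1*1)*6 = 1*6 = 6)
O(-129, -72) - W = (11 - 129 - 72) - 1*6 = -190 - 6 = -196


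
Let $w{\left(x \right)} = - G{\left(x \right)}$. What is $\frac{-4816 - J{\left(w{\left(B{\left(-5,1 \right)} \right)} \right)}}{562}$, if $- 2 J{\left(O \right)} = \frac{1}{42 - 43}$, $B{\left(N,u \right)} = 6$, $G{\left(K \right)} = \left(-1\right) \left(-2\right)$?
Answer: $- \frac{9633}{1124} \approx -8.5703$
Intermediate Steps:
$G{\left(K \right)} = 2$
$w{\left(x \right)} = -2$ ($w{\left(x \right)} = \left(-1\right) 2 = -2$)
$J{\left(O \right)} = \frac{1}{2}$ ($J{\left(O \right)} = - \frac{1}{2 \left(42 - 43\right)} = - \frac{1}{2 \left(-1\right)} = \left(- \frac{1}{2}\right) \left(-1\right) = \frac{1}{2}$)
$\frac{-4816 - J{\left(w{\left(B{\left(-5,1 \right)} \right)} \right)}}{562} = \frac{-4816 - \frac{1}{2}}{562} = \left(-4816 - \frac{1}{2}\right) \frac{1}{562} = \left(- \frac{9633}{2}\right) \frac{1}{562} = - \frac{9633}{1124}$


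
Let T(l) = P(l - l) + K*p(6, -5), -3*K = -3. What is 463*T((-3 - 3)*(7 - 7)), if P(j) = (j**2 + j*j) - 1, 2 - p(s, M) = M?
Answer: 2778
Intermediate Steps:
p(s, M) = 2 - M
K = 1 (K = -1/3*(-3) = 1)
P(j) = -1 + 2*j**2 (P(j) = (j**2 + j**2) - 1 = 2*j**2 - 1 = -1 + 2*j**2)
T(l) = 6 (T(l) = (-1 + 2*(l - l)**2) + 1*(2 - 1*(-5)) = (-1 + 2*0**2) + 1*(2 + 5) = (-1 + 2*0) + 1*7 = (-1 + 0) + 7 = -1 + 7 = 6)
463*T((-3 - 3)*(7 - 7)) = 463*6 = 2778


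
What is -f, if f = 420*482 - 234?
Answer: -202206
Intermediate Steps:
f = 202206 (f = 202440 - 234 = 202206)
-f = -1*202206 = -202206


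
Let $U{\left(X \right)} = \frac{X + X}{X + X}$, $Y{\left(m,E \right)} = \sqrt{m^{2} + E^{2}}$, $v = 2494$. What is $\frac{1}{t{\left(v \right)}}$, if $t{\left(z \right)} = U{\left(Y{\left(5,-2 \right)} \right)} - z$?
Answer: $- \frac{1}{2493} \approx -0.00040112$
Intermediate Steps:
$Y{\left(m,E \right)} = \sqrt{E^{2} + m^{2}}$
$U{\left(X \right)} = 1$ ($U{\left(X \right)} = \frac{2 X}{2 X} = 2 X \frac{1}{2 X} = 1$)
$t{\left(z \right)} = 1 - z$
$\frac{1}{t{\left(v \right)}} = \frac{1}{1 - 2494} = \frac{1}{-2493} = - \frac{1}{2493}$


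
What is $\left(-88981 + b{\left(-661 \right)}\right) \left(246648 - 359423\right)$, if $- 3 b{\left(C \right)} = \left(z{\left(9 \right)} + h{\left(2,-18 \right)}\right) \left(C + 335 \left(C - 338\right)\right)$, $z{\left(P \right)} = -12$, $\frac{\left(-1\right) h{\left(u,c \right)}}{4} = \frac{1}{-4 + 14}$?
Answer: $\frac{499027728485}{3} \approx 1.6634 \cdot 10^{11}$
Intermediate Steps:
$h{\left(u,c \right)} = - \frac{2}{5}$ ($h{\left(u,c \right)} = - \frac{4}{-4 + 14} = - \frac{4}{10} = \left(-4\right) \frac{1}{10} = - \frac{2}{5}$)
$b{\left(C \right)} = - \frac{1404052}{3} + \frac{6944 C}{5}$ ($b{\left(C \right)} = - \frac{\left(-12 - \frac{2}{5}\right) \left(C + 335 \left(C - 338\right)\right)}{3} = - \frac{\left(- \frac{62}{5}\right) \left(C + 335 \left(-338 + C\right)\right)}{3} = - \frac{\left(- \frac{62}{5}\right) \left(C + \left(-113230 + 335 C\right)\right)}{3} = - \frac{\left(- \frac{62}{5}\right) \left(-113230 + 336 C\right)}{3} = - \frac{1404052 - \frac{20832 C}{5}}{3} = - \frac{1404052}{3} + \frac{6944 C}{5}$)
$\left(-88981 + b{\left(-661 \right)}\right) \left(246648 - 359423\right) = \left(-88981 + \left(- \frac{1404052}{3} + \frac{6944}{5} \left(-661\right)\right)\right) \left(246648 - 359423\right) = \left(-88981 - \frac{20790212}{15}\right) \left(-112775\right) = \left(- \frac{22124927}{15}\right) \left(-112775\right) = \frac{499027728485}{3}$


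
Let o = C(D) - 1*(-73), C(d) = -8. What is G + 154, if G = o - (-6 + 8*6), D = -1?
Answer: 177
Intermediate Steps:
o = 65 (o = -8 - 1*(-73) = -8 + 73 = 65)
G = 23 (G = 65 - (-6 + 8*6) = 65 - (-6 + 48) = 65 - 1*42 = 65 - 42 = 23)
G + 154 = 23 + 154 = 177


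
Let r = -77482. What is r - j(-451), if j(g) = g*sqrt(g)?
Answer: -77482 + 451*I*sqrt(451) ≈ -77482.0 + 9577.8*I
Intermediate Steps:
j(g) = g**(3/2)
r - j(-451) = -77482 - (-451)**(3/2) = -77482 - (-451)*I*sqrt(451) = -77482 + 451*I*sqrt(451)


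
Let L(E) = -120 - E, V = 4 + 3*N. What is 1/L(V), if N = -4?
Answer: -1/112 ≈ -0.0089286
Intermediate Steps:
V = -8 (V = 4 + 3*(-4) = 4 - 12 = -8)
1/L(V) = 1/(-120 - 1*(-8)) = 1/(-120 + 8) = 1/(-112) = -1/112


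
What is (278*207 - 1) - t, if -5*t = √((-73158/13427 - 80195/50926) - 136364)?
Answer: 57545 + I*√63761600318208790149202/3418917010 ≈ 57545.0 + 73.857*I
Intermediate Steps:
t = -I*√63761600318208790149202/3418917010 (t = -√((-73158/13427 - 80195/50926) - 136364)/5 = -√(-4802422573/683783402 - 136364)/5 = -I*√63761600318208790149202/3418917010 ≈ -73.857*I)
(278*207 - 1) - t = (278*207 - 1) - (-1)*I*√63761600318208790149202/3418917010 = (57546 - 1) + I*√63761600318208790149202/3418917010 = 57545 + I*√63761600318208790149202/3418917010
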